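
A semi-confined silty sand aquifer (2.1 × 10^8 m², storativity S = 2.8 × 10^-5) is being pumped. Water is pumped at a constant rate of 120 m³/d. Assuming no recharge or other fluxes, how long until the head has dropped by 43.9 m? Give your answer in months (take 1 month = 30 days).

ΔV = S × A × Δh = 2.8 × 10^-5 × 2.1 × 10^8 × 43.9 = 2.581 × 10^5 m³
t = ΔV / Q = 2.581 × 10^5 m³ / 120 m³/d = 2151 d
t = 2151 d ≈ 71.7 months

t ≈ 71.7 months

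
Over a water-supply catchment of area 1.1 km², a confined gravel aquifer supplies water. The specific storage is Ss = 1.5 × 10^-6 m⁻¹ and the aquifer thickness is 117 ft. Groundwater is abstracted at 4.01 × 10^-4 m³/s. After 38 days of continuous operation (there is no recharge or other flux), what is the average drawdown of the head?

b = 117 ft = 35.66 m
S = Ss × b = 1.5 × 10^-6 m⁻¹ × 35.66 m = 5.349 × 10^-5
A = 1.1 km² = 1.1 × 10^6 m²
Q = 4.01 × 10^-4 m³/s = 34.65 m³/d
ΔV = Q × t = 34.65 m³/d × 38 d = 1317 m³
Δh = ΔV / (S × A) = 1317 / (5.349 × 10^-5 × 1.1 × 10^6) = 22.37 m

Δh ≈ 22.4 m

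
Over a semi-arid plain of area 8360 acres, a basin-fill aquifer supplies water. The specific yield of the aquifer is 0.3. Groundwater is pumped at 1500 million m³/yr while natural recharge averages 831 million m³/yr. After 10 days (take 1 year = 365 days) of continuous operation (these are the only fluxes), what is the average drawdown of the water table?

A = 8360 acres = 3.383 × 10^7 m²
Net abstraction = 1500 − 831 = 669 million m³/yr
Q_net = 669 million m³/yr = 1.833 × 10^6 m³/d
ΔV = Q × t = 1.833 × 10^6 m³/d × 10 d = 1.833 × 10^7 m³
Δh = ΔV / (Sy × A) = 1.833 × 10^7 / (0.3 × 3.383 × 10^7) = 1.806 m

Δh ≈ 1.81 m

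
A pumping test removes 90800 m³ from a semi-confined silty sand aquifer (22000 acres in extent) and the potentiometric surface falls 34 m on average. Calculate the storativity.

S ≈ 3 × 10^-5

A = 22000 acres = 8.903 × 10^7 m²
S = ΔV / (A × Δh) = 90800 m³ / (8.903 × 10^7 m² × 34 m) = 3 × 10^-5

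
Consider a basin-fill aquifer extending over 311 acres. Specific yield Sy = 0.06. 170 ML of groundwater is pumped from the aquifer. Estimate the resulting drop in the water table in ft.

Δh ≈ 7.39 ft

A = 311 acres = 1.259 × 10^6 m²
ΔV = 170 ML = 1.7 × 10^5 m³
Δh = ΔV / (Sy × A) = 1.7 × 10^5 m³ / (0.06 × 1.259 × 10^6 m²) = 2.251 m
Δh = 2.251 m = 7.386 ft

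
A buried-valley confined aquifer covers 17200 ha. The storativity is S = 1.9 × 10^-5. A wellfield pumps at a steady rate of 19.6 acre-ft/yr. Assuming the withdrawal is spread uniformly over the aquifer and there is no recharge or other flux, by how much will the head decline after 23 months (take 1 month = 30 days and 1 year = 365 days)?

Δh ≈ 14 m

A = 17200 ha = 1.72 × 10^8 m²
Q = 19.6 acre-ft/yr = 66.24 m³/d
t = 23 months = 690 d
ΔV = Q × t = 66.24 m³/d × 690 d = 45700 m³
Δh = ΔV / (S × A) = 45700 / (1.9 × 10^-5 × 1.72 × 10^8) = 13.99 m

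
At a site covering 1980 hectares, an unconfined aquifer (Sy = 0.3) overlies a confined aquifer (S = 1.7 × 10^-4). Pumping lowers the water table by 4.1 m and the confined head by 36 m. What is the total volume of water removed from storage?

ΔV ≈ 2.45 × 10^7 m³

A = 1980 hectares = 1.98 × 10^7 m²
Unconfined: ΔV_u = Sy × A × Δh_u = 0.3 × 1.98 × 10^7 × 4.1 = 2.435 × 10^7 m³
Confined: ΔV_c = S × A × Δh_c = 1.7 × 10^-4 × 1.98 × 10^7 × 36 = 1.212 × 10^5 m³
Total ΔV = 2.435 × 10^7 + 1.212 × 10^5 = 2.448 × 10^7 m³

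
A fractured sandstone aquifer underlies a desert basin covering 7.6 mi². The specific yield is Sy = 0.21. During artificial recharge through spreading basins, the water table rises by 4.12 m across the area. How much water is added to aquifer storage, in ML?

A = 7.6 mi² = 1.968 × 10^7 m²
ΔV = Sy × A × Δh = 0.21 × 1.968 × 10^7 m² × 4.12 m = 1.703 × 10^7 m³
ΔV = 1.703 × 10^7 m³ = 17030 ML

ΔV ≈ 17000 ML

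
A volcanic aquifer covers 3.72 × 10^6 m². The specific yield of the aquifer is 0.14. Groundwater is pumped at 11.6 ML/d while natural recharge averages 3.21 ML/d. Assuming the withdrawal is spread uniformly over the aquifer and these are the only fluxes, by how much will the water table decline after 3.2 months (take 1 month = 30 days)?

Net abstraction = 11.6 − 3.21 = 8.39 ML/d
Q_net = 8.39 ML/d = 8390 m³/d
t = 3.2 months = 96 d
ΔV = Q × t = 8390 m³/d × 96 d = 8.054 × 10^5 m³
Δh = ΔV / (Sy × A) = 8.054 × 10^5 / (0.14 × 3.72 × 10^6) = 1.547 m

Δh ≈ 1.55 m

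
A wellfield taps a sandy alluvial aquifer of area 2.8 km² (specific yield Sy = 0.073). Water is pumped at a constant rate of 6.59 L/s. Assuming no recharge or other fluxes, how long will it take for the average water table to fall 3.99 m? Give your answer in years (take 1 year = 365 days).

t ≈ 3.92 years

A = 2.8 km² = 2.8 × 10^6 m²
ΔV = Sy × A × Δh = 0.073 × 2.8 × 10^6 × 3.99 = 8.156 × 10^5 m³
Q = 6.59 L/s = 569.4 m³/d
t = ΔV / Q = 8.156 × 10^5 m³ / 569.4 m³/d = 1432 d
t = 1432 d ≈ 3.924 years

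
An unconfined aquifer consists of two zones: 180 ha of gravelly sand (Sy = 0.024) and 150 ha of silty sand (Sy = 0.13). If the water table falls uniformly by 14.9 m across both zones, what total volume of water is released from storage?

ΔV ≈ 3.55 × 10^6 m³

A₁ = 180 ha = 1.8 × 10^6 m²; A₂ = 150 ha = 1.5 × 10^6 m²
ΔV₁ = 0.024 × 1.8 × 10^6 × 14.9 = 6.437 × 10^5 m³
ΔV₂ = 0.13 × 1.5 × 10^6 × 14.9 = 2.905 × 10^6 m³
ΔV = ΔV₁ + ΔV₂ = 3.549 × 10^6 m³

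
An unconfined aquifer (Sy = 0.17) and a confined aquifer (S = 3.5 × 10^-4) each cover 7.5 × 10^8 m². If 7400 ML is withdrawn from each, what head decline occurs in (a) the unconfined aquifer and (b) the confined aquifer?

ΔV = 7400 ML = 7.4 × 10^6 m³
Unconfined: Δh_u = ΔV/(Sy·A) = 7.4 × 10^6/(0.17 × 7.5 × 10^8) = 0.05804 m
Confined: Δh_c = ΔV/(S·A) = 7.4 × 10^6/(3.5 × 10^-4 × 7.5 × 10^8) = 28.19 m

Δh_u ≈ 0.058 m; Δh_c ≈ 28.2 m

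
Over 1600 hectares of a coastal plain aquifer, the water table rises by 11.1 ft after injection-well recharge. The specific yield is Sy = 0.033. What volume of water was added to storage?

ΔV ≈ 1.79 × 10^6 m³

A = 1600 hectares = 1.6 × 10^7 m²
Δh = 11.1 ft = 3.383 m
ΔV = Sy × A × Δh = 0.033 × 1.6 × 10^7 m² × 3.383 m = 1.786 × 10^6 m³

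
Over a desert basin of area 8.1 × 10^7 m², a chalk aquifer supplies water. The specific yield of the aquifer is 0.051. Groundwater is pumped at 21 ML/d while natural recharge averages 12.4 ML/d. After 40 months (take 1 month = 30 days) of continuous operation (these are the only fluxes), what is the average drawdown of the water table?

Δh ≈ 2.5 m

Net abstraction = 21 − 12.4 = 8.6 ML/d
Q_net = 8.6 ML/d = 8600 m³/d
t = 40 months = 1200 d
ΔV = Q × t = 8600 m³/d × 1200 d = 1.032 × 10^7 m³
Δh = ΔV / (Sy × A) = 1.032 × 10^7 / (0.051 × 8.1 × 10^7) = 2.498 m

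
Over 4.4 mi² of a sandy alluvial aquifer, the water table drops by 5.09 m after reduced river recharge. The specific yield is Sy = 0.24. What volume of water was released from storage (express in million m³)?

A = 4.4 mi² = 1.14 × 10^7 m²
ΔV = Sy × A × Δh = 0.24 × 1.14 × 10^7 m² × 5.09 m = 1.392 × 10^7 m³
ΔV = 1.392 × 10^7 m³ = 13.92 million m³

ΔV ≈ 13.9 million m³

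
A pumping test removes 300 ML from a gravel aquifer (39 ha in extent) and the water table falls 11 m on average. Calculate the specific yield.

Sy ≈ 0.07

A = 39 ha = 3.9 × 10^5 m²
ΔV = 300 ML = 3 × 10^5 m³
Sy = ΔV / (A × Δh) = 3 × 10^5 m³ / (3.9 × 10^5 m² × 11 m) = 0.06993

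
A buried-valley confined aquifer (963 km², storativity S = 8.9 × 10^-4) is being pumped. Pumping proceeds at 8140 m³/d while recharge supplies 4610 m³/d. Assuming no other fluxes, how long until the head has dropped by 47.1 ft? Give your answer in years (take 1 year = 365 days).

A = 963 km² = 9.63 × 10^8 m²
Δh = 47.1 ft = 14.36 m
ΔV = S × A × Δh = 8.9 × 10^-4 × 9.63 × 10^8 × 14.36 = 1.23 × 10^7 m³
Net withdrawal = 8140 − 4610 = 3530 m³/d
t = ΔV / Q = 1.23 × 10^7 m³ / 3530 m³/d = 3486 d
t = 3486 d ≈ 9.55 years

t ≈ 9.55 years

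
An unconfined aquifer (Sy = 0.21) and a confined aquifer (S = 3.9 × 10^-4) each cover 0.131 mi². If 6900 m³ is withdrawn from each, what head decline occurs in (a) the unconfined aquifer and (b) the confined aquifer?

A = 0.131 mi² = 3.393 × 10^5 m²
Unconfined: Δh_u = ΔV/(Sy·A) = 6900/(0.21 × 3.393 × 10^5) = 0.09684 m
Confined: Δh_c = ΔV/(S·A) = 6900/(3.9 × 10^-4 × 3.393 × 10^5) = 52.15 m

Δh_u ≈ 0.0968 m; Δh_c ≈ 52.1 m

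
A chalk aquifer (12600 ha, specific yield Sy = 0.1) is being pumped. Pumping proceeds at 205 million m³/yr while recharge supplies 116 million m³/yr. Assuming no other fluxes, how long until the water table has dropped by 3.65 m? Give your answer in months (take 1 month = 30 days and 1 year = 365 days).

A = 12600 ha = 1.26 × 10^8 m²
ΔV = Sy × A × Δh = 0.1 × 1.26 × 10^8 × 3.65 = 4.599 × 10^7 m³
Net withdrawal = 205 − 116 = 89 million m³/yr = 2.438 × 10^5 m³/d
t = ΔV / Q = 4.599 × 10^7 m³ / 2.438 × 10^5 m³/d = 188.6 d
t = 188.6 d ≈ 6.287 months

t ≈ 6.29 months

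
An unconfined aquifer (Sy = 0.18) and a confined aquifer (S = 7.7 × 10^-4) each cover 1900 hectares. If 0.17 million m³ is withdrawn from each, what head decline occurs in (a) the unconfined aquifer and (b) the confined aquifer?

A = 1900 hectares = 1.9 × 10^7 m²
ΔV = 0.17 million m³ = 1.7 × 10^5 m³
Unconfined: Δh_u = ΔV/(Sy·A) = 1.7 × 10^5/(0.18 × 1.9 × 10^7) = 0.04971 m
Confined: Δh_c = ΔV/(S·A) = 1.7 × 10^5/(7.7 × 10^-4 × 1.9 × 10^7) = 11.62 m

Δh_u ≈ 0.0497 m; Δh_c ≈ 11.6 m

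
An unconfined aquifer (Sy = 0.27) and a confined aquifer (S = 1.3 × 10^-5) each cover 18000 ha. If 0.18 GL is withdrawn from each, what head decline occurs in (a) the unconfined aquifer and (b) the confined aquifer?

A = 18000 ha = 1.8 × 10^8 m²
ΔV = 0.18 GL = 1.8 × 10^5 m³
Unconfined: Δh_u = ΔV/(Sy·A) = 1.8 × 10^5/(0.27 × 1.8 × 10^8) = 0.003704 m
Confined: Δh_c = ΔV/(S·A) = 1.8 × 10^5/(1.3 × 10^-5 × 1.8 × 10^8) = 76.92 m

Δh_u ≈ 0.0037 m; Δh_c ≈ 76.9 m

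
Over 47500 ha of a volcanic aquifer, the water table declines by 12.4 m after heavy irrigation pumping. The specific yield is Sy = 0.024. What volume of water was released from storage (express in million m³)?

ΔV ≈ 141 million m³

A = 47500 ha = 4.75 × 10^8 m²
ΔV = Sy × A × Δh = 0.024 × 4.75 × 10^8 m² × 12.4 m = 1.414 × 10^8 m³
ΔV = 1.414 × 10^8 m³ = 141.4 million m³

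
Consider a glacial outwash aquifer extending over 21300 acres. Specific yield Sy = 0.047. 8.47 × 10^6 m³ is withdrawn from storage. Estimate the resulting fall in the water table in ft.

A = 21300 acres = 8.62 × 10^7 m²
Δh = ΔV / (Sy × A) = 8.47 × 10^6 m³ / (0.047 × 8.62 × 10^7 m²) = 2.091 m
Δh = 2.091 m = 6.859 ft

Δh ≈ 6.86 ft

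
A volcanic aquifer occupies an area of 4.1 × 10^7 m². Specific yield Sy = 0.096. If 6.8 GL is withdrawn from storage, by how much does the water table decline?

Δh ≈ 1.73 m

ΔV = 6.8 GL = 6.8 × 10^6 m³
Δh = ΔV / (Sy × A) = 6.8 × 10^6 m³ / (0.096 × 4.1 × 10^7 m²) = 1.728 m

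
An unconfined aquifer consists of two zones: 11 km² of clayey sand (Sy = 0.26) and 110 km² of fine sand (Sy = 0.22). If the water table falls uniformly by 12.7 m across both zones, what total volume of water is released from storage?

ΔV ≈ 3.44 × 10^8 m³

A₁ = 11 km² = 1.1 × 10^7 m²; A₂ = 110 km² = 1.1 × 10^8 m²
ΔV₁ = 0.26 × 1.1 × 10^7 × 12.7 = 3.632 × 10^7 m³
ΔV₂ = 0.22 × 1.1 × 10^8 × 12.7 = 3.073 × 10^8 m³
ΔV = ΔV₁ + ΔV₂ = 3.437 × 10^8 m³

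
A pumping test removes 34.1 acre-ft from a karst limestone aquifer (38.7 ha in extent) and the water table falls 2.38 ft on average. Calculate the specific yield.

Sy ≈ 0.15

A = 38.7 ha = 3.87 × 10^5 m²
Δh = 2.38 ft = 0.7254 m
ΔV = 34.1 acre-ft = 42060 m³
Sy = ΔV / (A × Δh) = 42060 m³ / (3.87 × 10^5 m² × 0.7254 m) = 0.1498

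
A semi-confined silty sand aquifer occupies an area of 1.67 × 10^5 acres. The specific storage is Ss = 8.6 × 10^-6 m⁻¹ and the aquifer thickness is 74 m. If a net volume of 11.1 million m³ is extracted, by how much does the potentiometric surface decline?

S = Ss × b = 8.6 × 10^-6 m⁻¹ × 74 m = 6.364 × 10^-4
A = 1.67 × 10^5 acres = 6.758 × 10^8 m²
ΔV = 11.1 million m³ = 1.11 × 10^7 m³
Δh = ΔV / (S × A) = 1.11 × 10^7 m³ / (6.364 × 10^-4 × 6.758 × 10^8 m²) = 25.81 m

Δh ≈ 25.8 m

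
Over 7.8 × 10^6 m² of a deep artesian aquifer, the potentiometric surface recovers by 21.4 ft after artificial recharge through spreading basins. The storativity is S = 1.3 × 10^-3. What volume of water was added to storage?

Δh = 21.4 ft = 6.523 m
ΔV = S × A × Δh = 0.0013 × 7.8 × 10^6 m² × 6.523 m = 66140 m³

ΔV ≈ 66100 m³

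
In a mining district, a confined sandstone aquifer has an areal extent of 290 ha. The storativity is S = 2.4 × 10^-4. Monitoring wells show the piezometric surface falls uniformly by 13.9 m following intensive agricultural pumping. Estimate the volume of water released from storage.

A = 290 ha = 2.9 × 10^6 m²
ΔV = S × A × Δh = 2.4 × 10^-4 × 2.9 × 10^6 m² × 13.9 m = 9674 m³

ΔV ≈ 9670 m³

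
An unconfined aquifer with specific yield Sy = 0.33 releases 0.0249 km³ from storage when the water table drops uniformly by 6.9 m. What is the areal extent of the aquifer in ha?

A ≈ 1090 ha

ΔV = 0.0249 km³ = 2.49 × 10^7 m³
A = ΔV / (Sy × Δh) = 2.49 × 10^7 / (0.33 × 6.9) = 1.094 × 10^7 m²
A = 1.094 × 10^7 m² = 1094 ha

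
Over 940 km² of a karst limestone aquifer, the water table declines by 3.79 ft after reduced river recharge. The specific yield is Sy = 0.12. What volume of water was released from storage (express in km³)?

ΔV ≈ 0.13 km³

A = 940 km² = 9.4 × 10^8 m²
Δh = 3.79 ft = 1.155 m
ΔV = Sy × A × Δh = 0.12 × 9.4 × 10^8 m² × 1.155 m = 1.303 × 10^8 m³
ΔV = 1.303 × 10^8 m³ = 0.1303 km³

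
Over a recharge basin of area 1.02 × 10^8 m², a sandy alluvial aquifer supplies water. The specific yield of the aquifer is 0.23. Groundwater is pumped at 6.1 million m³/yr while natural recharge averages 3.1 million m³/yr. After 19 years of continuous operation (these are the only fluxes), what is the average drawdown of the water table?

Δh ≈ 2.43 m

Net abstraction = 6.1 − 3.1 = 3 million m³/yr
Q_net = 3 million m³/yr = 8219 m³/d
t = 19 years = 6935 d
ΔV = Q × t = 8219 m³/d × 6935 d = 5.7 × 10^7 m³
Δh = ΔV / (Sy × A) = 5.7 × 10^7 / (0.23 × 1.02 × 10^8) = 2.43 m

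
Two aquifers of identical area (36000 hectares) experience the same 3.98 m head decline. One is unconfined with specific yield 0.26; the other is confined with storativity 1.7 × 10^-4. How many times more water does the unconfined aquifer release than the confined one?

ΔV_u / ΔV_c ≈ 1530

A = 36000 hectares = 3.6 × 10^8 m²
Unconfined: ΔV_u = Sy × A × Δh = 0.26 × 3.6 × 10^8 × 3.98 = 3.725 × 10^8 m³
Confined: ΔV_c = S × A × Δh = 1.7 × 10^-4 × 3.6 × 10^8 × 3.98 = 2.436 × 10^5 m³
Ratio = ΔV_u / ΔV_c = Sy / S = 0.26 / 1.7 × 10^-4 = 1529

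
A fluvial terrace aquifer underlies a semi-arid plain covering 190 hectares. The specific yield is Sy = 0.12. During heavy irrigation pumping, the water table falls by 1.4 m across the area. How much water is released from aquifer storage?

ΔV ≈ 3.19 × 10^5 m³

A = 190 hectares = 1.9 × 10^6 m²
ΔV = Sy × A × Δh = 0.12 × 1.9 × 10^6 m² × 1.4 m = 3.192 × 10^5 m³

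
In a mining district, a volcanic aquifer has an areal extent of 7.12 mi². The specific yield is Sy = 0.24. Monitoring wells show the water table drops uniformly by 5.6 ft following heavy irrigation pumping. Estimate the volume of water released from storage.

A = 7.12 mi² = 1.844 × 10^7 m²
Δh = 5.6 ft = 1.707 m
ΔV = Sy × A × Δh = 0.24 × 1.844 × 10^7 m² × 1.707 m = 7.554 × 10^6 m³

ΔV ≈ 7.55 × 10^6 m³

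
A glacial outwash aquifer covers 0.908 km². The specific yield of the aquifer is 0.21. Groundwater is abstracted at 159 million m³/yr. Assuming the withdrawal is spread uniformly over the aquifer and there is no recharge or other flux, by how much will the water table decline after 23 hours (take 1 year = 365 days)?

Δh ≈ 2.19 m

A = 0.908 km² = 9.08 × 10^5 m²
Q = 159 million m³/yr = 4.356 × 10^5 m³/d
t = 23 hours = 0.9583 d
ΔV = Q × t = 4.356 × 10^5 m³/d × 0.9583 d = 4.175 × 10^5 m³
Δh = ΔV / (Sy × A) = 4.175 × 10^5 / (0.21 × 9.08 × 10^5) = 2.189 m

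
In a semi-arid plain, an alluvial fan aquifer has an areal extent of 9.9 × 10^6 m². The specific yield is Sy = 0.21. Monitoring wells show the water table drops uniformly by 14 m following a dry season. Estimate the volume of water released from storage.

ΔV = Sy × A × Δh = 0.21 × 9.9 × 10^6 m² × 14 m = 2.911 × 10^7 m³

ΔV ≈ 2.91 × 10^7 m³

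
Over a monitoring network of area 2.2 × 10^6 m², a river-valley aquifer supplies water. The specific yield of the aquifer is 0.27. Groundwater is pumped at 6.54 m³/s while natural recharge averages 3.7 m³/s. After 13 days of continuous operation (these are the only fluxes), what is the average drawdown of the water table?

Net abstraction = 6.54 − 3.7 = 2.84 m³/s
Q_net = 2.84 m³/s = 2.454 × 10^5 m³/d
ΔV = Q × t = 2.454 × 10^5 m³/d × 13 d = 3.19 × 10^6 m³
Δh = ΔV / (Sy × A) = 3.19 × 10^6 / (0.27 × 2.2 × 10^6) = 5.37 m

Δh ≈ 5.37 m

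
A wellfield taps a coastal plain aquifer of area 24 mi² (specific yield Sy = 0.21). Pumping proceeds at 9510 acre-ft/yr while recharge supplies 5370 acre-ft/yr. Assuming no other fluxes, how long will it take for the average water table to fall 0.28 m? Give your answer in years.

A = 24 mi² = 6.216 × 10^7 m²
ΔV = Sy × A × Δh = 0.21 × 6.216 × 10^7 × 0.28 = 3.655 × 10^6 m³
Net withdrawal = 9510 − 5370 = 4140 acre-ft/yr = 13990 m³/d
t = ΔV / Q = 3.655 × 10^6 m³ / 13990 m³/d = 261.2 d
t = 261.2 d ≈ 0.7157 years

t ≈ 0.716 years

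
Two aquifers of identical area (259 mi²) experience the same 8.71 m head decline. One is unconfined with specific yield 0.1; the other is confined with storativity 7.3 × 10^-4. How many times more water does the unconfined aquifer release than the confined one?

A = 259 mi² = 6.708 × 10^8 m²
Unconfined: ΔV_u = Sy × A × Δh = 0.1 × 6.708 × 10^8 × 8.71 = 5.843 × 10^8 m³
Confined: ΔV_c = S × A × Δh = 7.3 × 10^-4 × 6.708 × 10^8 × 8.71 = 4.265 × 10^6 m³
Ratio = ΔV_u / ΔV_c = Sy / S = 0.1 / 7.3 × 10^-4 = 137

ΔV_u / ΔV_c ≈ 137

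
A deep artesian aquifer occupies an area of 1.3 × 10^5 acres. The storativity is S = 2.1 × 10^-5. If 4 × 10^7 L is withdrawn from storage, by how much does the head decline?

Δh ≈ 3.62 m

A = 1.3 × 10^5 acres = 5.261 × 10^8 m²
ΔV = 4 × 10^7 L = 40000 m³
Δh = ΔV / (S × A) = 40000 m³ / (2.1 × 10^-5 × 5.261 × 10^8 m²) = 3.621 m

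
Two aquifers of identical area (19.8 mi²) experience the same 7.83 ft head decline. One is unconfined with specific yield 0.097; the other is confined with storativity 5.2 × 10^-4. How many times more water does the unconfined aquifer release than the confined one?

ΔV_u / ΔV_c ≈ 187

A = 19.8 mi² = 5.128 × 10^7 m²
Δh = 7.83 ft = 2.387 m
Unconfined: ΔV_u = Sy × A × Δh = 0.097 × 5.128 × 10^7 × 2.387 = 1.187 × 10^7 m³
Confined: ΔV_c = S × A × Δh = 5.2 × 10^-4 × 5.128 × 10^7 × 2.387 = 63640 m³
Ratio = ΔV_u / ΔV_c = Sy / S = 0.097 / 5.2 × 10^-4 = 186.5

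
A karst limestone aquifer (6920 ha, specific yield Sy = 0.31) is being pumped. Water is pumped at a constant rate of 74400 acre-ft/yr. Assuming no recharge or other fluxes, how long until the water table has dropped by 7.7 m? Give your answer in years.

t ≈ 1.8 years

A = 6920 ha = 6.92 × 10^7 m²
ΔV = Sy × A × Δh = 0.31 × 6.92 × 10^7 × 7.7 = 1.652 × 10^8 m³
Q = 74400 acre-ft/yr = 2.514 × 10^5 m³/d
t = ΔV / Q = 1.652 × 10^8 m³ / 2.514 × 10^5 m³/d = 657 d
t = 657 d ≈ 1.8 years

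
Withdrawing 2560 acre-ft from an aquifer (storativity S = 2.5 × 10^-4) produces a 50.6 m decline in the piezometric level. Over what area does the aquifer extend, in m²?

A ≈ 2.5 × 10^8 m²

ΔV = 2560 acre-ft = 3.158 × 10^6 m³
A = ΔV / (S × Δh) = 3.158 × 10^6 / (2.5 × 10^-4 × 50.6) = 2.496 × 10^8 m²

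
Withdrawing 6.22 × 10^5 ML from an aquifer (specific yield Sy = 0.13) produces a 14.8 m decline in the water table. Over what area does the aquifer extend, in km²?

A ≈ 323 km²

ΔV = 6.22 × 10^5 ML = 6.22 × 10^8 m³
A = ΔV / (Sy × Δh) = 6.22 × 10^8 / (0.13 × 14.8) = 3.233 × 10^8 m²
A = 3.233 × 10^8 m² = 323.3 km²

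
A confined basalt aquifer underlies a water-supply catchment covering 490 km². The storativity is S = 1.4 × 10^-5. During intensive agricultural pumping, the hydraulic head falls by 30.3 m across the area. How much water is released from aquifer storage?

A = 490 km² = 4.9 × 10^8 m²
ΔV = S × A × Δh = 1.4 × 10^-5 × 4.9 × 10^8 m² × 30.3 m = 2.079 × 10^5 m³

ΔV ≈ 2.08 × 10^5 m³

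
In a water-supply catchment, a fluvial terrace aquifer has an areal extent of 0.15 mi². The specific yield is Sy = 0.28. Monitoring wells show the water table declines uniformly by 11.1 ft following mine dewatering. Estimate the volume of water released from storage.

A = 0.15 mi² = 3.885 × 10^5 m²
Δh = 11.1 ft = 3.383 m
ΔV = Sy × A × Δh = 0.28 × 3.885 × 10^5 m² × 3.383 m = 3.68 × 10^5 m³

ΔV ≈ 3.68 × 10^5 m³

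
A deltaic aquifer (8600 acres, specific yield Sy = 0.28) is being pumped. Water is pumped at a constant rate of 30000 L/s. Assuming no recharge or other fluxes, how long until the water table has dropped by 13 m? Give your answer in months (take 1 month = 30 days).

t ≈ 1.63 months

A = 8600 acres = 3.48 × 10^7 m²
ΔV = Sy × A × Δh = 0.28 × 3.48 × 10^7 × 13 = 1.267 × 10^8 m³
Q = 30000 L/s = 2.592 × 10^6 m³/d
t = ΔV / Q = 1.267 × 10^8 m³ / 2.592 × 10^6 m³/d = 48.87 d
t = 48.87 d ≈ 1.629 months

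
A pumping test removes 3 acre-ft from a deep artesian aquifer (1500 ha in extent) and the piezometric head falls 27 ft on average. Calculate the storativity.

S ≈ 3 × 10^-5

A = 1500 ha = 1.5 × 10^7 m²
Δh = 27 ft = 8.23 m
ΔV = 3 acre-ft = 3700 m³
S = ΔV / (A × Δh) = 3700 m³ / (1.5 × 10^7 m² × 8.23 m) = 2.998 × 10^-5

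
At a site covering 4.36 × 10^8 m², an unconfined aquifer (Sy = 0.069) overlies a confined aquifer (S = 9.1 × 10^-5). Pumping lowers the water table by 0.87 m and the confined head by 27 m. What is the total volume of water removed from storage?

ΔV ≈ 2.72 × 10^7 m³

Unconfined: ΔV_u = Sy × A × Δh_u = 0.069 × 4.36 × 10^8 × 0.87 = 2.617 × 10^7 m³
Confined: ΔV_c = S × A × Δh_c = 9.1 × 10^-5 × 4.36 × 10^8 × 27 = 1.071 × 10^6 m³
Total ΔV = 2.617 × 10^7 + 1.071 × 10^6 = 2.724 × 10^7 m³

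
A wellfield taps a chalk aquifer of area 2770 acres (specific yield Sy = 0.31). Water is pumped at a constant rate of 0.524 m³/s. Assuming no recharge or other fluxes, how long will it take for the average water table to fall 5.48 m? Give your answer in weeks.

A = 2770 acres = 1.121 × 10^7 m²
ΔV = Sy × A × Δh = 0.31 × 1.121 × 10^7 × 5.48 = 1.904 × 10^7 m³
Q = 0.524 m³/s = 45270 m³/d
t = ΔV / Q = 1.904 × 10^7 m³ / 45270 m³/d = 420.6 d
t = 420.6 d ≈ 60.09 weeks

t ≈ 60.1 weeks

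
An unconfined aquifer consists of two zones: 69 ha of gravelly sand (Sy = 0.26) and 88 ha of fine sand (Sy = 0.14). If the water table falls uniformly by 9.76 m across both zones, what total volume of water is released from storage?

A₁ = 69 ha = 6.9 × 10^5 m²; A₂ = 88 ha = 8.8 × 10^5 m²
ΔV₁ = 0.26 × 6.9 × 10^5 × 9.76 = 1.751 × 10^6 m³
ΔV₂ = 0.14 × 8.8 × 10^5 × 9.76 = 1.202 × 10^6 m³
ΔV = ΔV₁ + ΔV₂ = 2.953 × 10^6 m³

ΔV ≈ 2.95 × 10^6 m³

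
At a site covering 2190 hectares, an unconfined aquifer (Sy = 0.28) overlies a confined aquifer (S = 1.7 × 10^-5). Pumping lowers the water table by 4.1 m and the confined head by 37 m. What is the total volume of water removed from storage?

ΔV ≈ 2.52 × 10^7 m³

A = 2190 hectares = 2.19 × 10^7 m²
Unconfined: ΔV_u = Sy × A × Δh_u = 0.28 × 2.19 × 10^7 × 4.1 = 2.514 × 10^7 m³
Confined: ΔV_c = S × A × Δh_c = 1.7 × 10^-5 × 2.19 × 10^7 × 37 = 13780 m³
Total ΔV = 2.514 × 10^7 + 13780 = 2.515 × 10^7 m³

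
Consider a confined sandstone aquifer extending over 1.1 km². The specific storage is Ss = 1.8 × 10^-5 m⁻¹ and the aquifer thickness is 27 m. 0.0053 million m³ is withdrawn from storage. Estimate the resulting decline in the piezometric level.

Δh ≈ 9.91 m

S = Ss × b = 1.8 × 10^-5 m⁻¹ × 27 m = 4.86 × 10^-4
A = 1.1 km² = 1.1 × 10^6 m²
ΔV = 0.0053 million m³ = 5300 m³
Δh = ΔV / (S × A) = 5300 m³ / (4.86 × 10^-4 × 1.1 × 10^6 m²) = 9.914 m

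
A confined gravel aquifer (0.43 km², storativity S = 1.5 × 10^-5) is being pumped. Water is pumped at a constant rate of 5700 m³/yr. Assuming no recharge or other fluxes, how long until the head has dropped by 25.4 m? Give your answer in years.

t ≈ 0.0287 years

A = 0.43 km² = 4.3 × 10^5 m²
ΔV = S × A × Δh = 1.5 × 10^-5 × 4.3 × 10^5 × 25.4 = 163.8 m³
Q = 5700 m³/yr = 15.62 m³/d
t = ΔV / Q = 163.8 m³ / 15.62 m³/d = 10.49 d
t = 10.49 d ≈ 0.02874 years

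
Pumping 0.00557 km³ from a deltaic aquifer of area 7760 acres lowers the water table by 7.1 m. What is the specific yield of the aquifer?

Sy ≈ 0.025

A = 7760 acres = 3.14 × 10^7 m²
ΔV = 0.00557 km³ = 5.57 × 10^6 m³
Sy = ΔV / (A × Δh) = 5.57 × 10^6 m³ / (3.14 × 10^7 m² × 7.1 m) = 0.02498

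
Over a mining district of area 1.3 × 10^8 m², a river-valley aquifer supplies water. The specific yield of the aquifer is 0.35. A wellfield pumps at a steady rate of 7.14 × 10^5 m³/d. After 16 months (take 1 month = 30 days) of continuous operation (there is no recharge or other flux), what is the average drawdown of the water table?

t = 16 months = 480 d
ΔV = Q × t = 7.14 × 10^5 m³/d × 480 d = 3.427 × 10^8 m³
Δh = ΔV / (Sy × A) = 3.427 × 10^8 / (0.35 × 1.3 × 10^8) = 7.532 m

Δh ≈ 7.53 m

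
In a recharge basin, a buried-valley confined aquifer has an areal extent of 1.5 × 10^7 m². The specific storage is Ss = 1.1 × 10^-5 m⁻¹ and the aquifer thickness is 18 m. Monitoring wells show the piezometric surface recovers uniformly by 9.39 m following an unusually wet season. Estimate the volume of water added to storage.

S = Ss × b = 1.1 × 10^-5 m⁻¹ × 18 m = 1.98 × 10^-4
ΔV = S × A × Δh = 1.98 × 10^-4 × 1.5 × 10^7 m² × 9.39 m = 27890 m³

ΔV ≈ 27900 m³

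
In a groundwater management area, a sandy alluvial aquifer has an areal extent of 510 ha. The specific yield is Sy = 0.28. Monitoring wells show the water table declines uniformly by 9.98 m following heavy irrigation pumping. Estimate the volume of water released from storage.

ΔV ≈ 1.43 × 10^7 m³

A = 510 ha = 5.1 × 10^6 m²
ΔV = Sy × A × Δh = 0.28 × 5.1 × 10^6 m² × 9.98 m = 1.425 × 10^7 m³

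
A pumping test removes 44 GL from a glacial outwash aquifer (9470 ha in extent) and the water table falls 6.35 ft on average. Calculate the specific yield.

Sy ≈ 0.24

A = 9470 ha = 9.47 × 10^7 m²
Δh = 6.35 ft = 1.935 m
ΔV = 44 GL = 4.4 × 10^7 m³
Sy = ΔV / (A × Δh) = 4.4 × 10^7 m³ / (9.47 × 10^7 m² × 1.935 m) = 0.2401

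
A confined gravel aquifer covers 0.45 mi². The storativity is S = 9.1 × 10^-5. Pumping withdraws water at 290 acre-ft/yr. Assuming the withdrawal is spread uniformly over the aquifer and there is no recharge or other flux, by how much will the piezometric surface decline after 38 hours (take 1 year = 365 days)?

A = 0.45 mi² = 1.165 × 10^6 m²
Q = 290 acre-ft/yr = 980 m³/d
t = 38 hours = 1.583 d
ΔV = Q × t = 980 m³/d × 1.583 d = 1552 m³
Δh = ΔV / (S × A) = 1552 / (9.1 × 10^-5 × 1.165 × 10^6) = 14.63 m

Δh ≈ 14.6 m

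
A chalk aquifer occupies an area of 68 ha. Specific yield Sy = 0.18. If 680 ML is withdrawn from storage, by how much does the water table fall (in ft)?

Δh ≈ 18.2 ft

A = 68 ha = 6.8 × 10^5 m²
ΔV = 680 ML = 6.8 × 10^5 m³
Δh = ΔV / (Sy × A) = 6.8 × 10^5 m³ / (0.18 × 6.8 × 10^5 m²) = 5.556 m
Δh = 5.556 m = 18.23 ft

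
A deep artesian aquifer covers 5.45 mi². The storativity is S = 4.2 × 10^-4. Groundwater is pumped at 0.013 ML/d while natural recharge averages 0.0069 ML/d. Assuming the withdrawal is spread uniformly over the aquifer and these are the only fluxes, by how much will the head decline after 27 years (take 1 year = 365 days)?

A = 5.45 mi² = 1.412 × 10^7 m²
Net abstraction = 0.013 − 0.0069 = 0.0061 ML/d
Q_net = 0.0061 ML/d = 6.1 m³/d
t = 27 years = 9855 d
ΔV = Q × t = 6.1 m³/d × 9855 d = 60120 m³
Δh = ΔV / (S × A) = 60120 / (4.2 × 10^-4 × 1.412 × 10^7) = 10.14 m

Δh ≈ 10.1 m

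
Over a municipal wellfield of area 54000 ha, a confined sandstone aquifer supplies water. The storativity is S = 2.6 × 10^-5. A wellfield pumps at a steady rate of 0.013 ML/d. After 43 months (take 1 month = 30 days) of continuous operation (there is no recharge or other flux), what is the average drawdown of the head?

Δh ≈ 1.19 m

A = 54000 ha = 5.4 × 10^8 m²
Q = 0.013 ML/d = 13 m³/d
t = 43 months = 1290 d
ΔV = Q × t = 13 m³/d × 1290 d = 16770 m³
Δh = ΔV / (S × A) = 16770 / (2.6 × 10^-5 × 5.4 × 10^8) = 1.194 m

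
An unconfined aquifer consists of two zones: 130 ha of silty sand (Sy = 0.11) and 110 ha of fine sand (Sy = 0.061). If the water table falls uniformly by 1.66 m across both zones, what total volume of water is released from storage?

ΔV ≈ 3.49 × 10^5 m³

A₁ = 130 ha = 1.3 × 10^6 m²; A₂ = 110 ha = 1.1 × 10^6 m²
ΔV₁ = 0.11 × 1.3 × 10^6 × 1.66 = 2.374 × 10^5 m³
ΔV₂ = 0.061 × 1.1 × 10^6 × 1.66 = 1.114 × 10^5 m³
ΔV = ΔV₁ + ΔV₂ = 3.488 × 10^5 m³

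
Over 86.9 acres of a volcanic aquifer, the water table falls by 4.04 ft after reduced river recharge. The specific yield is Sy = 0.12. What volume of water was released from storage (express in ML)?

ΔV ≈ 52 ML

A = 86.9 acres = 3.517 × 10^5 m²
Δh = 4.04 ft = 1.231 m
ΔV = Sy × A × Δh = 0.12 × 3.517 × 10^5 m² × 1.231 m = 51970 m³
ΔV = 51970 m³ = 51.97 ML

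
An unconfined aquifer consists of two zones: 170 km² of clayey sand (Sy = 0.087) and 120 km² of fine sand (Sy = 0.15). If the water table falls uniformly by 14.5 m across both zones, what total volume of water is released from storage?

ΔV ≈ 4.75 × 10^8 m³

A₁ = 170 km² = 1.7 × 10^8 m²; A₂ = 120 km² = 1.2 × 10^8 m²
ΔV₁ = 0.087 × 1.7 × 10^8 × 14.5 = 2.145 × 10^8 m³
ΔV₂ = 0.15 × 1.2 × 10^8 × 14.5 = 2.61 × 10^8 m³
ΔV = ΔV₁ + ΔV₂ = 4.755 × 10^8 m³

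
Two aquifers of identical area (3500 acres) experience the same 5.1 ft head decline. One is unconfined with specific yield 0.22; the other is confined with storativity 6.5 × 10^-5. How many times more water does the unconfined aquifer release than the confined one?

ΔV_u / ΔV_c ≈ 3380

A = 3500 acres = 1.416 × 10^7 m²
Δh = 5.1 ft = 1.554 m
Unconfined: ΔV_u = Sy × A × Δh = 0.22 × 1.416 × 10^7 × 1.554 = 4.844 × 10^6 m³
Confined: ΔV_c = S × A × Δh = 6.5 × 10^-5 × 1.416 × 10^7 × 1.554 = 1431 m³
Ratio = ΔV_u / ΔV_c = Sy / S = 0.22 / 6.5 × 10^-5 = 3385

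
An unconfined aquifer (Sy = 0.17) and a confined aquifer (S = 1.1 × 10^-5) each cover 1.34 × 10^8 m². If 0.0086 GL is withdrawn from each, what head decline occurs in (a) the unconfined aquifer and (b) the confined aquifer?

Δh_u ≈ 3.78 × 10^-4 m; Δh_c ≈ 5.83 m

ΔV = 0.0086 GL = 8600 m³
Unconfined: Δh_u = ΔV/(Sy·A) = 8600/(0.17 × 1.34 × 10^8) = 3.775 × 10^-4 m
Confined: Δh_c = ΔV/(S·A) = 8600/(1.1 × 10^-5 × 1.34 × 10^8) = 5.834 m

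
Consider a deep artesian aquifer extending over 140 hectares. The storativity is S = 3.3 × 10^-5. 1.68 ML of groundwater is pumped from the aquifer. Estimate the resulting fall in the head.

A = 140 hectares = 1.4 × 10^6 m²
ΔV = 1.68 ML = 1680 m³
Δh = ΔV / (S × A) = 1680 m³ / (3.3 × 10^-5 × 1.4 × 10^6 m²) = 36.36 m

Δh ≈ 36.4 m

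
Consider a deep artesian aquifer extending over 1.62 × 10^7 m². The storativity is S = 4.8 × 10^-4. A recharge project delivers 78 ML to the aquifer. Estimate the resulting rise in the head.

ΔV = 78 ML = 78000 m³
Δh = ΔV / (S × A) = 78000 m³ / (4.8 × 10^-4 × 1.62 × 10^7 m²) = 10.03 m

Δh ≈ 10 m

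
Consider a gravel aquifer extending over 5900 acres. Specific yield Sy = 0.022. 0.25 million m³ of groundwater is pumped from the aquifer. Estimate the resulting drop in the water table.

A = 5900 acres = 2.388 × 10^7 m²
ΔV = 0.25 million m³ = 2.5 × 10^5 m³
Δh = ΔV / (Sy × A) = 2.5 × 10^5 m³ / (0.022 × 2.388 × 10^7 m²) = 0.4759 m

Δh ≈ 0.476 m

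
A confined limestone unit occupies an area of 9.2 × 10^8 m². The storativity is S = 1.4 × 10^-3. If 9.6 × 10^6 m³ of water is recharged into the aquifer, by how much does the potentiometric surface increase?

Δh = ΔV / (S × A) = 9.6 × 10^6 m³ / (0.0014 × 9.2 × 10^8 m²) = 7.453 m

Δh ≈ 7.45 m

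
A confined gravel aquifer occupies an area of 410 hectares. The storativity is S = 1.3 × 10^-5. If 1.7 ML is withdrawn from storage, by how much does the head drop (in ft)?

Δh ≈ 105 ft

A = 410 hectares = 4.1 × 10^6 m²
ΔV = 1.7 ML = 1700 m³
Δh = ΔV / (S × A) = 1700 m³ / (1.3 × 10^-5 × 4.1 × 10^6 m²) = 31.89 m
Δh = 31.89 m = 104.6 ft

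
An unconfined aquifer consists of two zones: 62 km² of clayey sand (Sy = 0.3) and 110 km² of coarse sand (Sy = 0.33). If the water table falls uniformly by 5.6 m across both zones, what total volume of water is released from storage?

A₁ = 62 km² = 6.2 × 10^7 m²; A₂ = 110 km² = 1.1 × 10^8 m²
ΔV₁ = 0.3 × 6.2 × 10^7 × 5.6 = 1.042 × 10^8 m³
ΔV₂ = 0.33 × 1.1 × 10^8 × 5.6 = 2.033 × 10^8 m³
ΔV = ΔV₁ + ΔV₂ = 3.074 × 10^8 m³

ΔV ≈ 3.07 × 10^8 m³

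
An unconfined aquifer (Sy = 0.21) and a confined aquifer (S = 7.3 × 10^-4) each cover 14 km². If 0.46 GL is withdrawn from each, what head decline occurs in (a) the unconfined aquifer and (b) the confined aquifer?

Δh_u ≈ 0.156 m; Δh_c ≈ 45 m

A = 14 km² = 1.4 × 10^7 m²
ΔV = 0.46 GL = 4.6 × 10^5 m³
Unconfined: Δh_u = ΔV/(Sy·A) = 4.6 × 10^5/(0.21 × 1.4 × 10^7) = 0.1565 m
Confined: Δh_c = ΔV/(S·A) = 4.6 × 10^5/(7.3 × 10^-4 × 1.4 × 10^7) = 45.01 m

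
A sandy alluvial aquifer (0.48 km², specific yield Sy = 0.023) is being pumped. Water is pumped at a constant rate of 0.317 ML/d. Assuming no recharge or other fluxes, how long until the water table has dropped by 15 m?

t ≈ 522 days

A = 0.48 km² = 4.8 × 10^5 m²
ΔV = Sy × A × Δh = 0.023 × 4.8 × 10^5 × 15 = 1.656 × 10^5 m³
Q = 0.317 ML/d = 317 m³/d
t = ΔV / Q = 1.656 × 10^5 m³ / 317 m³/d = 522.4 d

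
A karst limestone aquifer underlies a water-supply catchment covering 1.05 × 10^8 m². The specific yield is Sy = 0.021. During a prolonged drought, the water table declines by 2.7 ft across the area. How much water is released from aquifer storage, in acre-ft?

Δh = 2.7 ft = 0.823 m
ΔV = Sy × A × Δh = 0.021 × 1.05 × 10^8 m² × 0.823 m = 1.815 × 10^6 m³
ΔV = 1.815 × 10^6 m³ = 1471 acre-ft

ΔV ≈ 1470 acre-ft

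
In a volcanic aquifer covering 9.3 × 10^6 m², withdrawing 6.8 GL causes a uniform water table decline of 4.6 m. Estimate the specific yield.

ΔV = 6.8 GL = 6.8 × 10^6 m³
Sy = ΔV / (A × Δh) = 6.8 × 10^6 m³ / (9.3 × 10^6 m² × 4.6 m) = 0.159

Sy ≈ 0.16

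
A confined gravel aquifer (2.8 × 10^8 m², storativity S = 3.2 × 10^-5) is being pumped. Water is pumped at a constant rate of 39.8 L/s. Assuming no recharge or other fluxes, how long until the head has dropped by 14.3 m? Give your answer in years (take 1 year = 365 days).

t ≈ 0.102 years

ΔV = S × A × Δh = 3.2 × 10^-5 × 2.8 × 10^8 × 14.3 = 1.281 × 10^5 m³
Q = 39.8 L/s = 3439 m³/d
t = ΔV / Q = 1.281 × 10^5 m³ / 3439 m³/d = 37.26 d
t = 37.26 d ≈ 0.1021 years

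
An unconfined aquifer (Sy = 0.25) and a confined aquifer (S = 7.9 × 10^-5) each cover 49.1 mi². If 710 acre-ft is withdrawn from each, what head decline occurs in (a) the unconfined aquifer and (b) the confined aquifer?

Δh_u ≈ 0.0275 m; Δh_c ≈ 87.2 m

A = 49.1 mi² = 1.272 × 10^8 m²
ΔV = 710 acre-ft = 8.758 × 10^5 m³
Unconfined: Δh_u = ΔV/(Sy·A) = 8.758 × 10^5/(0.25 × 1.272 × 10^8) = 0.02755 m
Confined: Δh_c = ΔV/(S·A) = 8.758 × 10^5/(7.9 × 10^-5 × 1.272 × 10^8) = 87.17 m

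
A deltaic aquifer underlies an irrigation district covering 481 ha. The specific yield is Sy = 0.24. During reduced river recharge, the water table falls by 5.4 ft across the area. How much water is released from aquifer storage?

A = 481 ha = 4.81 × 10^6 m²
Δh = 5.4 ft = 1.646 m
ΔV = Sy × A × Δh = 0.24 × 4.81 × 10^6 m² × 1.646 m = 1.9 × 10^6 m³

ΔV ≈ 1.9 × 10^6 m³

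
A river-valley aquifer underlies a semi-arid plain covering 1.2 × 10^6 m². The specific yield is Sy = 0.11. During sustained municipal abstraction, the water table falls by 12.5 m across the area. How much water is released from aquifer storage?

ΔV ≈ 1.65 × 10^6 m³

ΔV = Sy × A × Δh = 0.11 × 1.2 × 10^6 m² × 12.5 m = 1.65 × 10^6 m³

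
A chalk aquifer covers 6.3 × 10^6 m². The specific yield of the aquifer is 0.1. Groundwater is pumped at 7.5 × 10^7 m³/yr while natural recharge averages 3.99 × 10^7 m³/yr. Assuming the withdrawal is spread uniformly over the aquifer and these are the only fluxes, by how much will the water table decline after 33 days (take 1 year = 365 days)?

Δh ≈ 5.04 m

Net abstraction = 7.5 × 10^7 − 3.99 × 10^7 = 3.51 × 10^7 m³/yr
Q_net = 3.51 × 10^7 m³/yr = 96160 m³/d
ΔV = Q × t = 96160 m³/d × 33 d = 3.173 × 10^6 m³
Δh = ΔV / (Sy × A) = 3.173 × 10^6 / (0.1 × 6.3 × 10^6) = 5.037 m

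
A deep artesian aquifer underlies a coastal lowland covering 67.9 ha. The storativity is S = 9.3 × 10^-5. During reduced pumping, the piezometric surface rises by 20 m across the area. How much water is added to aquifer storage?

ΔV ≈ 1260 m³

A = 67.9 ha = 6.79 × 10^5 m²
ΔV = S × A × Δh = 9.3 × 10^-5 × 6.79 × 10^5 m² × 20 m = 1263 m³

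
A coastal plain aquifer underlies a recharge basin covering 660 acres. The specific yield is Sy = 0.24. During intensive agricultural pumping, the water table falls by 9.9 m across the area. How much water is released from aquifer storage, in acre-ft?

A = 660 acres = 2.671 × 10^6 m²
ΔV = Sy × A × Δh = 0.24 × 2.671 × 10^6 m² × 9.9 m = 6.346 × 10^6 m³
ΔV = 6.346 × 10^6 m³ = 5145 acre-ft

ΔV ≈ 5140 acre-ft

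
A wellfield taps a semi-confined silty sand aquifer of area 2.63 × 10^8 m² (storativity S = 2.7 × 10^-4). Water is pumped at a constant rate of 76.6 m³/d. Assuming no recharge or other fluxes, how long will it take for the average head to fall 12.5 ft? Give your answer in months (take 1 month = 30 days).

t ≈ 118 months

Δh = 12.5 ft = 3.81 m
ΔV = S × A × Δh = 2.7 × 10^-4 × 2.63 × 10^8 × 3.81 = 2.705 × 10^5 m³
t = ΔV / Q = 2.705 × 10^5 m³ / 76.6 m³/d = 3532 d
t = 3532 d ≈ 117.7 months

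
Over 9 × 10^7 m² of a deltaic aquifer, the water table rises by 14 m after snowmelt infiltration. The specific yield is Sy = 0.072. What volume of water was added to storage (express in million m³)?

ΔV ≈ 90.7 million m³

ΔV = Sy × A × Δh = 0.072 × 9 × 10^7 m² × 14 m = 9.072 × 10^7 m³
ΔV = 9.072 × 10^7 m³ = 90.72 million m³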